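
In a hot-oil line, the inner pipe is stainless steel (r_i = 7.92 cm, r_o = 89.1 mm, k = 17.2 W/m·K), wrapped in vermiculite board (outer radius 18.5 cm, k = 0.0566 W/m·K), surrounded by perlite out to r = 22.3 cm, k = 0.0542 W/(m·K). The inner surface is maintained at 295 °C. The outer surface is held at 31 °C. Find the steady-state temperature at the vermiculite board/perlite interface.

T = 86.6 °C

Series thermal resistances, inner to outer:
  R'_stainless steel = ln(0.0891/0.0792)/(2πk) = 0.1178/(2π·17.2) = 0.001090 m·K/W
  R'_vermiculite board = ln(0.185/0.0891)/(2πk) = 0.7306/(2π·0.0566) = 2.054 m·K/W
  R'_perlite = ln(0.223/0.185)/(2πk) = 0.1868/(2π·0.0542) = 0.5486 m·K/W
ΣR = 0.001090 + 2.054 + 0.5486 = 2.604 m·K/W
Q' = ΔT/ΣR = (295 °C − 31 °C)/2.604 = 101.4 W/m
From the inner boundary to the vermiculite board/perlite interface, ΣR_partial = 2.055 m·K/W.
T_interface = T_in − Q'·ΣR_partial = 295 °C − (101.4)(2.055) = 86.6 °C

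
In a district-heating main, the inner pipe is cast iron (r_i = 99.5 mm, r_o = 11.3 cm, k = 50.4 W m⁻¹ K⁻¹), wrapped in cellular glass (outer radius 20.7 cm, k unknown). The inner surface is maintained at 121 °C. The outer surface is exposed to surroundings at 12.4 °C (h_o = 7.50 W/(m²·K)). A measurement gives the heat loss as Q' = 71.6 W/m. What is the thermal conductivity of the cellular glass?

k = 0.0681 W/m·K

ΣR = ΔT/Q' = |121 − 12.4|/71.6 = 1.517 m·K/W
Known resistances:
  R'_cast iron = ln(0.113/0.0995)/(2πk) = 0.1272/(2π·50.4) = 4.018×10^-4 m·K/W
  R'_conv,out = 1/(2πr h) = 1/(2π·0.207·7.50) = 0.1025 m·K/W
R_cellular glass = ΣR − ΣR_known = 1.517 − 0.1029 = 1.414 m·K/W
ln(r₂/r₁)/(2πk) = 1.414 ⇒ k = 0.6053/(2π·1.414) = 0.0681 W/m·K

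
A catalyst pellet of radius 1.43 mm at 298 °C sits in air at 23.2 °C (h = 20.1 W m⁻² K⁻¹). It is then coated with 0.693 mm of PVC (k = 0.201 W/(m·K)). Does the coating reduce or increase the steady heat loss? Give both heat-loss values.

Critical radius for a sphere: r_cr = 2k/h = 0.0200 m = 2.00 cm.
Outer radius after coating: r₂ = 0.00143 + 6.93×10^-4 = 0.002123 m.
Since r₁ < r_cr and r₂ ≤ r_cr, the coating moves toward the maximum at r_cr — heat loss rises.
Bare: R = 1/(4πr₁²h) = 1936 K/W; Q = 274.8/1936 = 0.142 W.
Coated: R = R_cond + R_conv = 968.8 K/W; Q = 274.8/968.8 = 0.284 W.

increases: 0.142 → 0.284 W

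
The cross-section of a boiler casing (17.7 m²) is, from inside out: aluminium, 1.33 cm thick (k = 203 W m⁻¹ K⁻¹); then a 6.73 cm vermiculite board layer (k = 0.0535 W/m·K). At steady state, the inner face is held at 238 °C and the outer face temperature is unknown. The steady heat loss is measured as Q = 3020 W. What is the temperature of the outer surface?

Sum the resistances:
  R_aluminium = L/(kA) = 0.0133/(203·17.7) = 3.702×10^-6 K/W
  R_vermiculite board = L/(kA) = 0.0673/(0.0535·17.7) = 0.07107 K/W
ΣR = 0.07107 K/W
ΔT = Q·ΣR = 3020 × 0.07107 = 214.6 K
Heat flows outward, so T_out = T_in − ΔT = 238 − 214.6 = 23.4 °C

T_out = 23.4 °C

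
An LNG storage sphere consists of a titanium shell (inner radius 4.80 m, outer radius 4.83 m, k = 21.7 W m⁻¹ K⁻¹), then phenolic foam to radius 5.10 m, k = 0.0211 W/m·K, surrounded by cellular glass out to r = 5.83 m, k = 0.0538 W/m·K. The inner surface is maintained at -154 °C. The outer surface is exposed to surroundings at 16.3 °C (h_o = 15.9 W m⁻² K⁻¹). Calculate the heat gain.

Resistance network (inner→outer):
  R_titanium = (1/4.80 − 1/4.83)/(4πk) = 0.001294/(4π·21.7) = 4.745×10^-6 K/W
  R_phenolic foam = (1/4.83 − 1/5.10)/(4πk) = 0.01096/(4π·0.0211) = 0.04134 K/W
  R_cellular glass = (1/5.10 − 1/5.83)/(4πk) = 0.02455/(4π·0.0538) = 0.03632 K/W
  R_conv,out = 1/(4πr²h) = 1/(4π·5.83²·15.9) = 1.473×10^-4 K/W
ΣR = 4.745×10^-6 + 0.04134 + 0.03632 + 1.473×10^-4 = 0.07781 K/W
Q = ΔT/ΣR = (-154 °C − 16.3 °C)/0.07781 = -2190 W
(Negative Q ⇒ heat flows inward; heat gain = 2190 W.)

Q = 2.19 kW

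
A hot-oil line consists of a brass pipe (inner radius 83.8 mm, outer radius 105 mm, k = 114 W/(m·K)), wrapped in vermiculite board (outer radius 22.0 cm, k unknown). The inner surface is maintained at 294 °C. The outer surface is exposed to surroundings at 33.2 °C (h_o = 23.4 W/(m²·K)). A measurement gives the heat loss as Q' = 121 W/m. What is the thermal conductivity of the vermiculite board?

ΣR = ΔT/Q' = |294 − 33.2|/121 = 2.155 m·K/W
Known resistances:
  R'_brass = ln(0.105/0.0838)/(2πk) = 0.2255/(2π·114) = 3.149×10^-4 m·K/W
  R'_conv,out = 1/(2πr h) = 1/(2π·0.220·23.4) = 0.03092 m·K/W
R_vermiculite board = ΣR − ΣR_known = 2.155 − 0.03123 = 2.124 m·K/W
ln(r₂/r₁)/(2πk) = 2.124 ⇒ k = 0.7397/(2π·2.124) = 0.0554 W/m·K

k = 0.0554 W/m·K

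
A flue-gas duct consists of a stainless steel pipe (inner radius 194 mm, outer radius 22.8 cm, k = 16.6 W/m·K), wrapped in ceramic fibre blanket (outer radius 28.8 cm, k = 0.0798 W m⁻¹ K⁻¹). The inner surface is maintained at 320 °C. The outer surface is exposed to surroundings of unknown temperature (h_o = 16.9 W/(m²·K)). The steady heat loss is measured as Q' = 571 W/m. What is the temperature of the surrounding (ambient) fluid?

T_out = 34.4 °C

Sum the resistances:
  R'_stainless steel = ln(0.228/0.194)/(2πk) = 0.1615/(2π·16.6) = 0.001548 m·K/W
  R'_ceramic fibre blanket = ln(0.288/0.228)/(2πk) = 0.2336/(2π·0.0798) = 0.4659 m·K/W
  R'_conv,out = 1/(2πr h) = 1/(2π·0.288·16.9) = 0.03270 m·K/W
ΣR = 0.5002 m·K/W
ΔT = Q'·ΣR = 571 × 0.5002 = 285.6 K
Heat flows outward, so T_out = T_in − ΔT = 320 − 285.6 = 34.4 °C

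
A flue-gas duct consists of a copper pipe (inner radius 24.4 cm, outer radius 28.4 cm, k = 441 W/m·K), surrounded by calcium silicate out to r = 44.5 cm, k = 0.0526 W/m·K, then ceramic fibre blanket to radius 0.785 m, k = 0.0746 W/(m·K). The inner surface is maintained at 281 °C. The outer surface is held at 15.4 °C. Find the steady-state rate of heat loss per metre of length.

Treat each layer as a resistance in series:
  R'_copper = ln(0.284/0.244)/(2πk) = 0.1518/(2π·441) = 5.479×10^-5 m·K/W
  R'_calcium silicate = ln(0.445/0.284)/(2πk) = 0.4491/(2π·0.0526) = 1.359 m·K/W
  R'_ceramic fibre blanket = ln(0.785/0.445)/(2πk) = 0.5676/(2π·0.0746) = 1.211 m·K/W
ΣR = 5.479×10^-5 + 1.359 + 1.211 = 2.570 m·K/W
Q' = ΔT/ΣR = (281 °C − 15.4 °C)/2.570 = 103 W/m

Q' = 103 W/m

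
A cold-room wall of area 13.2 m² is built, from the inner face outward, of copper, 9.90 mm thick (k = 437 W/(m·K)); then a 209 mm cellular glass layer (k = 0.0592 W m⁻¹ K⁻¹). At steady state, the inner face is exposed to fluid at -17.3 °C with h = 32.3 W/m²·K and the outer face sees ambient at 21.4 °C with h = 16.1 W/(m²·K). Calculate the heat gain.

Q = 141 W

Series thermal resistances, inner to outer:
  R_conv,in = 1/(hA) = 1/(32.3·13.2) = 0.002345 K/W
  R_copper = L/(kA) = 0.00990/(437·13.2) = 1.716×10^-6 K/W
  R_cellular glass = L/(kA) = 0.209/(0.0592·13.2) = 0.2675 K/W
  R_conv,out = 1/(hA) = 1/(16.1·13.2) = 0.004705 K/W
ΣR = 0.002345 + 1.716×10^-6 + 0.2675 + 0.004705 = 0.2746 K/W
Q = ΔT/ΣR = (-17.3 °C − 21.4 °C)/0.2746 = -141 W
(Negative Q ⇒ heat flows inward; heat gain = 141 W.)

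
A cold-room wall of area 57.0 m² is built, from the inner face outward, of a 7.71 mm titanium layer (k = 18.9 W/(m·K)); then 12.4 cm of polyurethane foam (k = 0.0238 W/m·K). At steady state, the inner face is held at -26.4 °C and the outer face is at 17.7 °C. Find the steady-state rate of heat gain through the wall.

Resistance network (inner→outer):
  R_titanium = L/(kA) = 0.00771/(18.9·57.0) = 7.157×10^-6 K/W
  R_polyurethane foam = L/(kA) = 0.124/(0.0238·57.0) = 0.09140 K/W
ΣR = 7.157×10^-6 + 0.09140 = 0.09141 K/W
Q = ΔT/ΣR = (-26.4 °C − 17.7 °C)/0.09141 = -482 W
(Negative Q ⇒ heat flows inward; heat gain = 482 W.)

Q = 482 W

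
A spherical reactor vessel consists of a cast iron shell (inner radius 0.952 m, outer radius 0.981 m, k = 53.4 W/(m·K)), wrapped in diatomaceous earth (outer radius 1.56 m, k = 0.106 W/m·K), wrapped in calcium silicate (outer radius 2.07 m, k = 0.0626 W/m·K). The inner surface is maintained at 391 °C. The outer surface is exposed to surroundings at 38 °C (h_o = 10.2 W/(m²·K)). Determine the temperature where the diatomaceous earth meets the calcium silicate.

Resistance network (inner→outer):
  R_cast iron = (1/0.952 − 1/0.981)/(4πk) = 0.03105/(4π·53.4) = 4.627×10^-5 K/W
  R_diatomaceous earth = (1/0.981 − 1/1.56)/(4πk) = 0.3783/(4π·0.106) = 0.2840 K/W
  R_calcium silicate = (1/1.56 − 1/2.07)/(4πk) = 0.1579/(4π·0.0626) = 0.2008 K/W
  R_conv,out = 1/(4πr²h) = 1/(4π·2.07²·10.2) = 0.001821 K/W
ΣR = 4.627×10^-5 + 0.2840 + 0.2008 + 0.001821 = 0.4867 K/W
Q = ΔT/ΣR = (391 °C − 38 °C)/0.4867 = 725.3 W
From the inner boundary to the diatomaceous earth/calcium silicate interface, ΣR_partial = 0.2840 K/W.
T_interface = T_in − Q·ΣR_partial = 391 °C − (725.3)(0.2840) = 185 °C

T = 185 °C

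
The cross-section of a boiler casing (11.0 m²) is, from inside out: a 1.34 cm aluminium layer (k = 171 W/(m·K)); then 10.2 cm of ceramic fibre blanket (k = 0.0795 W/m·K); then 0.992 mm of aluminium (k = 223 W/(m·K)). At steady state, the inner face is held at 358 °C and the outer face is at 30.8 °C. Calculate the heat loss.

Q = 2810 W

Resistance network (inner→outer):
  R_aluminium = L/(kA) = 0.0134/(171·11.0) = 7.124×10^-6 K/W
  R_ceramic fibre blanket = L/(kA) = 0.102/(0.0795·11.0) = 0.1166 K/W
  R_aluminium = L/(kA) = 9.92×10^-4/(223·11.0) = 4.044×10^-7 K/W
ΣR = 7.124×10^-6 + 0.1166 + 4.044×10^-7 = 0.1166 K/W
Q = ΔT/ΣR = (358 °C − 30.8 °C)/0.1166 = 2810 W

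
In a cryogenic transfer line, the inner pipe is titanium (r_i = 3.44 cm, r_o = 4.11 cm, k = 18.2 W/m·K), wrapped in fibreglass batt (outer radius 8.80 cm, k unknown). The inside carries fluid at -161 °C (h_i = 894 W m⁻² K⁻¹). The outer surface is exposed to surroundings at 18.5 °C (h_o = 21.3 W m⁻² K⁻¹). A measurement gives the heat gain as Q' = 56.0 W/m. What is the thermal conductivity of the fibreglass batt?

ΣR = ΔT/Q' = |-161 − 18.5|/56.0 = 3.205 m·K/W
Known resistances:
  R'_conv,in = 1/(2πr h) = 1/(2π·0.0344·894) = 0.005175 m·K/W
  R'_titanium = ln(0.0411/0.0344)/(2πk) = 0.1780/(2π·18.2) = 0.001556 m·K/W
  R'_conv,out = 1/(2πr h) = 1/(2π·0.0880·21.3) = 0.08491 m·K/W
R_fibreglass batt = ΣR − ΣR_known = 3.205 − 0.09164 = 3.113 m·K/W
ln(r₂/r₁)/(2πk) = 3.113 ⇒ k = 0.7613/(2π·3.113) = 0.0389 W/m·K

k = 0.0389 W/m·K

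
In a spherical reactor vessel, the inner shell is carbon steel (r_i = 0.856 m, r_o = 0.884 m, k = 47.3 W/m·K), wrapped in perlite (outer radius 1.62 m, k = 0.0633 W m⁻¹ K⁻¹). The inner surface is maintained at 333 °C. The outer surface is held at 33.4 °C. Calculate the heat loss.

Resistance network (inner→outer):
  R_carbon steel = (1/0.856 − 1/0.884)/(4πk) = 0.03700/(4π·47.3) = 6.225×10^-5 K/W
  R_perlite = (1/0.884 − 1/1.62)/(4πk) = 0.5139/(4π·0.0633) = 0.6461 K/W
ΣR = 6.225×10^-5 + 0.6461 = 0.6462 K/W
Q = ΔT/ΣR = (333 °C − 33.4 °C)/0.6462 = 464 W

Q = 464 W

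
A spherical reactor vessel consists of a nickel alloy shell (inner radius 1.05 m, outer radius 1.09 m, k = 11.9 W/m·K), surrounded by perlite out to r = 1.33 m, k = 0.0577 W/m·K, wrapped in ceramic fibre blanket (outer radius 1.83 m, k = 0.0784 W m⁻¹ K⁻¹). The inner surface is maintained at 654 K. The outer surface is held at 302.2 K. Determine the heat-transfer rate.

Q = 805 W

Treat each layer as a resistance in series:
  R_nickel alloy = (1/1.05 − 1/1.09)/(4πk) = 0.03495/(4π·11.9) = 2.337×10^-4 K/W
  R_perlite = (1/1.09 − 1/1.33)/(4πk) = 0.1656/(4π·0.0577) = 0.2283 K/W
  R_ceramic fibre blanket = (1/1.33 − 1/1.83)/(4πk) = 0.2054/(4π·0.0784) = 0.2085 K/W
ΣR = 2.337×10^-4 + 0.2283 + 0.2085 = 0.4370 K/W
Q = ΔT/ΣR = (654 K − 302.2 K)/0.4370 = 805 W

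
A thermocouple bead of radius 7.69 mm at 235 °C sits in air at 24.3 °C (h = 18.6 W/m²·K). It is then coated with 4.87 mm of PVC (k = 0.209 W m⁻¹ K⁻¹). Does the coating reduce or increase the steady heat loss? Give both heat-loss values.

increases: 2.91 → 4.55 W

Critical radius for a sphere: r_cr = 2k/h = 0.0225 m = 2.25 cm.
Outer radius after coating: r₂ = 0.00769 + 0.00487 = 0.01256 m.
Since r₁ < r_cr and r₂ ≤ r_cr, the coating moves toward the maximum at r_cr — heat loss rises.
Bare: R = 1/(4πr₁²h) = 72.35 K/W; Q = 210.7/72.35 = 2.91 W.
Coated: R = R_cond + R_conv = 46.32 K/W; Q = 210.7/46.32 = 4.55 W.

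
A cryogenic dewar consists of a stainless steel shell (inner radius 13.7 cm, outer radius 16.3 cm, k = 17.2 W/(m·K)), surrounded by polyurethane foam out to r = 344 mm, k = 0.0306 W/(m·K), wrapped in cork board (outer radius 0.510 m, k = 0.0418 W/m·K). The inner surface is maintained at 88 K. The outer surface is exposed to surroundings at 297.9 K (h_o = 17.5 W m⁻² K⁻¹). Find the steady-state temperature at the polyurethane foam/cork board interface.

Series thermal resistances, inner to outer:
  R_stainless steel = (1/0.137 − 1/0.163)/(4πk) = 1.164/(4π·17.2) = 0.005387 K/W
  R_polyurethane foam = (1/0.163 − 1/0.344)/(4πk) = 3.228/(4π·0.0306) = 8.395 K/W
  R_cork board = (1/0.344 − 1/0.510)/(4πk) = 0.9462/(4π·0.0418) = 1.801 K/W
  R_conv,out = 1/(4πr²h) = 1/(4π·0.510²·17.5) = 0.01748 K/W
ΣR = 0.005387 + 8.395 + 1.801 + 0.01748 = 10.22 K/W
Q = ΔT/ΣR = (88 K − 297.9 K)/10.22 = -20.54 W
From the inner boundary to the polyurethane foam/cork board interface, ΣR_partial = 8.400 K/W.
T_interface = T_in − Q·ΣR_partial = 88 K − (-20.54)(8.400) = 260.5 K

T = 260.5 K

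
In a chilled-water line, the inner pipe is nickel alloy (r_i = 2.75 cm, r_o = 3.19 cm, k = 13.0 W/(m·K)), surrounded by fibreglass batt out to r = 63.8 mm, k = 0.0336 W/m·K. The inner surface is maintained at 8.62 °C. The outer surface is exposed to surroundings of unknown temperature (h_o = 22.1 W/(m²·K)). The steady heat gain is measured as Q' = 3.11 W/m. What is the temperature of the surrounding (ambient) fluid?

T_out = 19.2 °C

Sum the resistances:
  R'_nickel alloy = ln(0.0319/0.0275)/(2πk) = 0.1484/(2π·13.0) = 0.001817 m·K/W
  R'_fibreglass batt = ln(0.0638/0.0319)/(2πk) = 0.6931/(2π·0.0336) = 3.283 m·K/W
  R'_conv,out = 1/(2πr h) = 1/(2π·0.0638·22.1) = 0.1129 m·K/W
ΣR = 3.398 m·K/W
ΔT = Q'·ΣR = 3.11 × 3.398 = 10.57 K
Heat flows inward, so T_out = T_in + ΔT = 8.62 + 10.57 = 19.2 °C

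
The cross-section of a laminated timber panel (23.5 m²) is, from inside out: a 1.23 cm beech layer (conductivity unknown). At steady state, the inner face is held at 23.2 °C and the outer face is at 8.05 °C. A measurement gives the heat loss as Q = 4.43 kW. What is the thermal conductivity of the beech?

k = 0.153 W/m·K

ΣR = ΔT/Q = |23.2 − 8.05|/4430 = 0.003420 K/W
L/(kA) = 0.003420 ⇒ k = 0.0123/(0.003420·23.5) = 0.153 W/m·K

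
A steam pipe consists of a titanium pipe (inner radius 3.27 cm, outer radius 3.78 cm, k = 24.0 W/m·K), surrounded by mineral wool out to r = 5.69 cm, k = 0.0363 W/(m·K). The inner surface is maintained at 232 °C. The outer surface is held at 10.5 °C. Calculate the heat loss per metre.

Q' = 123 W/m

Treat each layer as a resistance in series:
  R'_titanium = ln(0.0378/0.0327)/(2πk) = 0.1449/(2π·24.0) = 9.611×10^-4 m·K/W
  R'_mineral wool = ln(0.0569/0.0378)/(2πk) = 0.4090/(2π·0.0363) = 1.793 m·K/W
ΣR = 9.611×10^-4 + 1.793 = 1.794 m·K/W
Q' = ΔT/ΣR = (232 °C − 10.5 °C)/1.794 = 123 W/m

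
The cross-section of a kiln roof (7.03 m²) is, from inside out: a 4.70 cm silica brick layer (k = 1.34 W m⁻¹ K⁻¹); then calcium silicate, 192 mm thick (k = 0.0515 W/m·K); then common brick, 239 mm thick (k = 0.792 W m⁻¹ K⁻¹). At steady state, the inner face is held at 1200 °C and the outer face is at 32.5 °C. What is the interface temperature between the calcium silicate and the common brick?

Resistance network (inner→outer):
  R_silica brick = L/(kA) = 0.0470/(1.34·7.03) = 0.004989 K/W
  R_calcium silicate = L/(kA) = 0.192/(0.0515·7.03) = 0.5303 K/W
  R_common brick = L/(kA) = 0.239/(0.792·7.03) = 0.04293 K/W
ΣR = 0.004989 + 0.5303 + 0.04293 = 0.5782 K/W
Q = ΔT/ΣR = (1200 °C − 32.5 °C)/0.5782 = 2019 W
From the inner boundary to the calcium silicate/common brick interface, ΣR_partial = 0.5353 K/W.
T_interface = T_in − Q·ΣR_partial = 1200 °C − (2019)(0.5353) = 119 °C

T = 119 °C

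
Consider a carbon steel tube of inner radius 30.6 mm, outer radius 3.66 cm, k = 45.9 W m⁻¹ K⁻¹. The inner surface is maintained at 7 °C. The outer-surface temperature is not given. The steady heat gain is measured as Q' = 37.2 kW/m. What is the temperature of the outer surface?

Series resistances:
  R'_carbon steel = ln(0.0366/0.0306)/(2πk) = 0.1790/(2π·45.9) = 6.208×10^-4 m·K/W
ΣR = 6.208×10^-4 m·K/W
ΔT = Q'·ΣR = 37200 × 6.208×10^-4 = 23.09 K
Heat flows inward, so T_out = T_in + ΔT = 7 + 23.09 = 30.1 °C

T_out = 30.1 °C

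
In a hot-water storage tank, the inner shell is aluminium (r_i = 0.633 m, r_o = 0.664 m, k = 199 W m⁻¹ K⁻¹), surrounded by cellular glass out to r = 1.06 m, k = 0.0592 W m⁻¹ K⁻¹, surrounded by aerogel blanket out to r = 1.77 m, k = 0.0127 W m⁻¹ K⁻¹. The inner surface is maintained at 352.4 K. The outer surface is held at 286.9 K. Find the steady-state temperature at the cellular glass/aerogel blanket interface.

Resistance network (inner→outer):
  R_aluminium = (1/0.633 − 1/0.664)/(4πk) = 0.07375/(4π·199) = 2.949×10^-5 K/W
  R_cellular glass = (1/0.664 − 1/1.06)/(4πk) = 0.5626/(4π·0.0592) = 0.7563 K/W
  R_aerogel blanket = (1/1.06 − 1/1.77)/(4πk) = 0.3784/(4π·0.0127) = 2.371 K/W
ΣR = 2.949×10^-5 + 0.7563 + 2.371 = 3.127 K/W
Q = ΔT/ΣR = (352.4 K − 286.9 K)/3.127 = 20.95 W
From the inner boundary to the cellular glass/aerogel blanket interface, ΣR_partial = 0.7563 K/W.
T_interface = T_in − Q·ΣR_partial = 352.4 K − (20.95)(0.7563) = 336.6 K

T = 336.6 K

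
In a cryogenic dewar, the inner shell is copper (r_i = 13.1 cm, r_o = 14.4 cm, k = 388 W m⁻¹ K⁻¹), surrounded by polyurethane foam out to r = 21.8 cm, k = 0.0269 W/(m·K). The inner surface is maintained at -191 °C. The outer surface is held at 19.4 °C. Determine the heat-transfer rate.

Q = 30.2 W

Resistance network (inner→outer):
  R_copper = (1/0.131 − 1/0.144)/(4πk) = 0.6891/(4π·388) = 1.413×10^-4 K/W
  R_polyurethane foam = (1/0.144 − 1/0.218)/(4πk) = 2.357/(4π·0.0269) = 6.973 K/W
ΣR = 1.413×10^-4 + 6.973 = 6.973 K/W
Q = ΔT/ΣR = (-191 °C − 19.4 °C)/6.973 = -30.2 W
(Negative Q ⇒ heat flows inward; heat gain = 30.2 W.)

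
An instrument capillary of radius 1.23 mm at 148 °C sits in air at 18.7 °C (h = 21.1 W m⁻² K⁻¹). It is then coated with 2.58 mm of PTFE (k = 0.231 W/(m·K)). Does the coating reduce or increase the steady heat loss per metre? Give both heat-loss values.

increases: 21.1 → 46.9 W/m

Critical radius for a cylinder: r_cr = k/h = 0.0109 m = 1.09 cm.
Outer radius after coating: r₂ = 0.00123 + 0.00258 = 0.00381 m.
Since r₁ < r_cr and r₂ ≤ r_cr, the coating moves toward the maximum at r_cr — heat loss rises.
Bare: R = 1/(2πr₁h) = 6.132 m·K/W; Q = 129.3/6.132 = 21.1 W/m.
Coated: R = R_cond + R_conv = 2.759 m·K/W; Q = 129.3/2.759 = 46.9 W/m.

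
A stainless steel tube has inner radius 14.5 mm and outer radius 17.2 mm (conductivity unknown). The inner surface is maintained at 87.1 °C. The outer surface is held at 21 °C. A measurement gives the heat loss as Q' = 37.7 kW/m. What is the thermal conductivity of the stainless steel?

ΣR = ΔT/Q' = |87.1 − 21|/37700 = 0.001753 m·K/W
ln(r₂/r₁)/(2πk) = 0.001753 ⇒ k = 0.1708/(2π·0.001753) = 15.5 W/m·K

k = 15.5 W/m·K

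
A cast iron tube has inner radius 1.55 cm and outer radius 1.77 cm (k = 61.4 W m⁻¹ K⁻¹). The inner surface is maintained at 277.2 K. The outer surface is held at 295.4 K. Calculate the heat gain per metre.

Q' = 2πk·ΔT/ln(r₂/r₁) = 2π × 61.4 × 18.2 / ln(0.0177/0.0155) = 52900 W/m

Q' = 52.9 kW/m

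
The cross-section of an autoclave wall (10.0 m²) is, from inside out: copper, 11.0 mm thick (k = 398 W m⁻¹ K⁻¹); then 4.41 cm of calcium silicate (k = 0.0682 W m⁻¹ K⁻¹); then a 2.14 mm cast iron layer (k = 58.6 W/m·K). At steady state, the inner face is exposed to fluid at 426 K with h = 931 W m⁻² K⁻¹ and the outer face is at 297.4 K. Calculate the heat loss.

Treat each layer as a resistance in series:
  R_conv,in = 1/(hA) = 1/(931·10.0) = 1.074×10^-4 K/W
  R_copper = L/(kA) = 0.0110/(398·10.0) = 2.764×10^-6 K/W
  R_calcium silicate = L/(kA) = 0.0441/(0.0682·10.0) = 0.06466 K/W
  R_cast iron = L/(kA) = 0.00214/(58.6·10.0) = 3.652×10^-6 K/W
ΣR = 1.074×10^-4 + 2.764×10^-6 + 0.06466 + 3.652×10^-6 = 0.06477 K/W
Q = ΔT/ΣR = (426 K − 297.4 K)/0.06477 = 1990 W

Q = 1990 W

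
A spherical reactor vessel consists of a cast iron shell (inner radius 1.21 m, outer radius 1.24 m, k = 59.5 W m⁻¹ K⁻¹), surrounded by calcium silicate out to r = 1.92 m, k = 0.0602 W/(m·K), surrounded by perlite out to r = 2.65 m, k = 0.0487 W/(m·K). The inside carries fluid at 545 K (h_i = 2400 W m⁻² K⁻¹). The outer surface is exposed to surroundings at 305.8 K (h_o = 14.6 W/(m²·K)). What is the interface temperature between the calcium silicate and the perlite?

Resistance network (inner→outer):
  R_conv,in = 1/(4πr²h) = 1/(4π·1.21²·2400) = 2.265×10^-5 K/W
  R_cast iron = (1/1.21 − 1/1.24)/(4πk) = 0.01999/(4π·59.5) = 2.674×10^-5 K/W
  R_calcium silicate = (1/1.24 − 1/1.92)/(4πk) = 0.2856/(4π·0.0602) = 0.3776 K/W
  R_perlite = (1/1.92 − 1/2.65)/(4πk) = 0.1435/(4π·0.0487) = 0.2344 K/W
  R_conv,out = 1/(4πr²h) = 1/(4π·2.65²·14.6) = 7.761×10^-4 K/W
ΣR = 2.265×10^-5 + 2.674×10^-5 + 0.3776 + 0.2344 + 7.761×10^-4 = 0.6128 K/W
Q = ΔT/ΣR = (545 K − 305.8 K)/0.6128 = 390.3 W
From the inner boundary to the calcium silicate/perlite interface, ΣR_partial = 0.3776 K/W.
T_interface = T_in − Q·ΣR_partial = 545 K − (390.3)(0.3776) = 398 K

T = 398 K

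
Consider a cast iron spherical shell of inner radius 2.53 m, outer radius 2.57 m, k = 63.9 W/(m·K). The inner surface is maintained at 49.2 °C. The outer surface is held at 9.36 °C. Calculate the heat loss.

Q = 4πk·ΔT/(1/r₁ − 1/r₂) = 4π × 63.9 × 39.84 / (1/2.53 − 1/2.57) = 5.20×10^6 W

Q = 5200 kW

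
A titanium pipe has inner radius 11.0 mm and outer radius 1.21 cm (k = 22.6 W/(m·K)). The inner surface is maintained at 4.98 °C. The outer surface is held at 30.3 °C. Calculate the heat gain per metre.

Q' = 2πk·ΔT/ln(r₂/r₁) = 2π × 22.6 × 25.32 / ln(0.0121/0.0110) = 37700 W/m

Q' = 37700 W/m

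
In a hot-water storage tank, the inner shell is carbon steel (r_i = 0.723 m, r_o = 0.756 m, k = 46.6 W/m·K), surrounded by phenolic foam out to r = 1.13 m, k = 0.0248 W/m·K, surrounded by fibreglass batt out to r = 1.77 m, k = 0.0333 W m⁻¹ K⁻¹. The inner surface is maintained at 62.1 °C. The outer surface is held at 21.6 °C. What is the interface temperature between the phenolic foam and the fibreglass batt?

T = 35.9 °C

Treat each layer as a resistance in series:
  R_carbon steel = (1/0.723 − 1/0.756)/(4πk) = 0.06037/(4π·46.6) = 1.031×10^-4 K/W
  R_phenolic foam = (1/0.756 − 1/1.13)/(4πk) = 0.4378/(4π·0.0248) = 1.405 K/W
  R_fibreglass batt = (1/1.13 − 1/1.77)/(4πk) = 0.3200/(4π·0.0333) = 0.7647 K/W
ΣR = 1.031×10^-4 + 1.405 + 0.7647 = 2.170 K/W
Q = ΔT/ΣR = (62.1 °C − 21.6 °C)/2.170 = 18.66 W
From the inner boundary to the phenolic foam/fibreglass batt interface, ΣR_partial = 1.405 K/W.
T_interface = T_in − Q·ΣR_partial = 62.1 °C − (18.66)(1.405) = 35.9 °C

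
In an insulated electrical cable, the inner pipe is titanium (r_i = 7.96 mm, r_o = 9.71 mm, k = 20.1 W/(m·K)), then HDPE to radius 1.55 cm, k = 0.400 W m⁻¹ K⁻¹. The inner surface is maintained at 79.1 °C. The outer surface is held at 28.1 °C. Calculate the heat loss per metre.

Treat each layer as a resistance in series:
  R'_titanium = ln(0.00971/0.00796)/(2πk) = 0.1987/(2π·20.1) = 0.001574 m·K/W
  R'_HDPE = ln(0.0155/0.00971)/(2πk) = 0.4677/(2π·0.400) = 0.1861 m·K/W
ΣR = 0.001574 + 0.1861 = 0.1877 m·K/W
Q' = ΔT/ΣR = (79.1 °C − 28.1 °C)/0.1877 = 272 W/m

Q' = 272 W/m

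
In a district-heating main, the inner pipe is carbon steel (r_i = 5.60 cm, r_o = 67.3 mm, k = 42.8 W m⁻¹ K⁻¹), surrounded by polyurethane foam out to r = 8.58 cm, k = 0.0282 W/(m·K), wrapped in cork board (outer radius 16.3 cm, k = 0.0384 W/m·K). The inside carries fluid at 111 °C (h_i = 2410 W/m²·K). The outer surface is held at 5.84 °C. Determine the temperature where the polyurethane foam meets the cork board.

T = 75.2 °C

Treat each layer as a resistance in series:
  R'_conv,in = 1/(2πr h) = 1/(2π·0.0560·2410) = 0.001179 m·K/W
  R'_carbon steel = ln(0.0673/0.0560)/(2πk) = 0.1838/(2π·42.8) = 6.835×10^-4 m·K/W
  R'_polyurethane foam = ln(0.0858/0.0673)/(2πk) = 0.2429/(2π·0.0282) = 1.371 m·K/W
  R'_cork board = ln(0.163/0.0858)/(2πk) = 0.6417/(2π·0.0384) = 2.660 m·K/W
ΣR = 0.001179 + 6.835×10^-4 + 1.371 + 2.660 = 4.033 m·K/W
Q' = ΔT/ΣR = (111 °C − 5.84 °C)/4.033 = 26.07 W/m
From the inner boundary to the polyurethane foam/cork board interface, ΣR_partial = 1.373 m·K/W.
T_interface = T_in − Q'·ΣR_partial = 111 °C − (26.07)(1.373) = 75.2 °C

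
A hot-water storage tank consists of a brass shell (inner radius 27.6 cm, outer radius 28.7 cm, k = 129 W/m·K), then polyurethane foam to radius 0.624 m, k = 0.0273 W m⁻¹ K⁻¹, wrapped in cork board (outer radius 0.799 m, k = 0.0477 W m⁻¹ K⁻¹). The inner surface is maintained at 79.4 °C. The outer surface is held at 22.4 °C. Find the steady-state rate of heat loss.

Q = 9.39 W

Treat each layer as a resistance in series:
  R_brass = (1/0.276 − 1/0.287)/(4πk) = 0.1389/(4π·129) = 8.566×10^-5 K/W
  R_polyurethane foam = (1/0.287 − 1/0.624)/(4πk) = 1.882/(4π·0.0273) = 5.485 K/W
  R_cork board = (1/0.624 − 1/0.799)/(4πk) = 0.3510/(4π·0.0477) = 0.5856 K/W
ΣR = 8.566×10^-5 + 5.485 + 0.5856 = 6.071 K/W
Q = ΔT/ΣR = (79.4 °C − 22.4 °C)/6.071 = 9.39 W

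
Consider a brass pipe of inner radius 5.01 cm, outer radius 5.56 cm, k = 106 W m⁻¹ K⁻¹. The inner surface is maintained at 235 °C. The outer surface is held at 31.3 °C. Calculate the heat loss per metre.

Q' = 1.30×10^6 W/m

Q' = 2πk·ΔT/ln(r₂/r₁) = 2π × 106 × 203.7 / ln(0.0556/0.0501) = 1.30×10^6 W/m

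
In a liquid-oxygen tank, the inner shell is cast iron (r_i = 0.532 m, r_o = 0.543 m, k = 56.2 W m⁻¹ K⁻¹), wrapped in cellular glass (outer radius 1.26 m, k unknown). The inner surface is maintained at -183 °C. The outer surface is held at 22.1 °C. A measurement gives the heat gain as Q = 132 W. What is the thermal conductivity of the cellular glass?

ΣR = ΔT/Q = |-183 − 22.1|/132 = 1.554 K/W
Known resistances:
  R_cast iron = (1/0.532 − 1/0.543)/(4πk) = 0.03808/(4π·56.2) = 5.392×10^-5 K/W
R_cellular glass = ΣR − ΣR_known = 1.554 − 5.392×10^-5 = 1.554 K/W
(1/r₁−1/r₂)/(4πk) = 1.554 ⇒ k = 1.048/(4π·1.554) = 0.0537 W/m·K

k = 0.0537 W/m·K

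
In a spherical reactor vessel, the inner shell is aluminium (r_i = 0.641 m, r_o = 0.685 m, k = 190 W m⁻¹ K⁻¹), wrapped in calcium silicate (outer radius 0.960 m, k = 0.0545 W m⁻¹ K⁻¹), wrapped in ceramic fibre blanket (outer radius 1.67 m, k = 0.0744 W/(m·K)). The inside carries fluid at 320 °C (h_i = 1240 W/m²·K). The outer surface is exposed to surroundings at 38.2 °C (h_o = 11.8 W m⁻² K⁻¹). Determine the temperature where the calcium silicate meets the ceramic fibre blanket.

T = 162 °C

Treat each layer as a resistance in series:
  R_conv,in = 1/(4πr²h) = 1/(4π·0.641²·1240) = 1.562×10^-4 K/W
  R_aluminium = (1/0.641 − 1/0.685)/(4πk) = 0.1002/(4π·190) = 4.197×10^-5 K/W
  R_calcium silicate = (1/0.685 − 1/0.960)/(4πk) = 0.4182/(4π·0.0545) = 0.6106 K/W
  R_ceramic fibre blanket = (1/0.960 − 1/1.67)/(4πk) = 0.4429/(4π·0.0744) = 0.4737 K/W
  R_conv,out = 1/(4πr²h) = 1/(4π·1.67²·11.8) = 0.002418 K/W
ΣR = 1.562×10^-4 + 4.197×10^-5 + 0.6106 + 0.4737 + 0.002418 = 1.087 K/W
Q = ΔT/ΣR = (320 °C − 38.2 °C)/1.087 = 259.2 W
From the inner boundary to the calcium silicate/ceramic fibre blanket interface, ΣR_partial = 0.6108 K/W.
T_interface = T_in − Q·ΣR_partial = 320 °C − (259.2)(0.6108) = 162 °C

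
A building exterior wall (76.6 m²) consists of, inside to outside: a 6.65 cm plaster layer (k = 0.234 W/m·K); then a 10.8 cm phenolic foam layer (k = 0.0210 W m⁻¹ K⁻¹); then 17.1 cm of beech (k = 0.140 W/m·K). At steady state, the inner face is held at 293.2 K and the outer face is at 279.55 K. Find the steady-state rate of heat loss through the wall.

Q = 157 W

Resistance network (inner→outer):
  R_plaster = L/(kA) = 0.0665/(0.234·76.6) = 0.003710 K/W
  R_phenolic foam = L/(kA) = 0.108/(0.0210·76.6) = 0.06714 K/W
  R_beech = L/(kA) = 0.171/(0.140·76.6) = 0.01595 K/W
ΣR = 0.003710 + 0.06714 + 0.01595 = 0.08680 K/W
Q = ΔT/ΣR = (293.2 K − 279.55 K)/0.08680 = 157 W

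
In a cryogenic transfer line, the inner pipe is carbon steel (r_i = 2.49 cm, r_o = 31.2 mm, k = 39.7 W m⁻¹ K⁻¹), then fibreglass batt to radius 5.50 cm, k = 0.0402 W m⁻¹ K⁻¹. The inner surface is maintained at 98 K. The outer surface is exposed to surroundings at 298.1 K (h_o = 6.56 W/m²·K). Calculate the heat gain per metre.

Resistance network (inner→outer):
  R'_carbon steel = ln(0.0312/0.0249)/(2πk) = 0.2256/(2π·39.7) = 9.042×10^-4 m·K/W
  R'_fibreglass batt = ln(0.0550/0.0312)/(2πk) = 0.5669/(2π·0.0402) = 2.244 m·K/W
  R'_conv,out = 1/(2πr h) = 1/(2π·0.0550·6.56) = 0.4411 m·K/W
ΣR = 9.042×10^-4 + 2.244 + 0.4411 = 2.686 m·K/W
Q' = ΔT/ΣR = (98 K − 298.1 K)/2.686 = -74.5 W/m
(Negative Q' ⇒ heat flows inward; heat gain = 74.5 W/m.)

Q' = 74.5 W/m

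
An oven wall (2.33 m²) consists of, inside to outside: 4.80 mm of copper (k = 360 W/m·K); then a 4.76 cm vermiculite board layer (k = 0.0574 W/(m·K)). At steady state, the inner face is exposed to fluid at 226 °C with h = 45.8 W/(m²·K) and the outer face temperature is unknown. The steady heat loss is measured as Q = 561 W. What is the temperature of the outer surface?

Sum the resistances:
  R_conv,in = 1/(hA) = 1/(45.8·2.33) = 0.009371 K/W
  R_copper = L/(kA) = 0.00480/(360·2.33) = 5.722×10^-6 K/W
  R_vermiculite board = L/(kA) = 0.0476/(0.0574·2.33) = 0.3559 K/W
ΣR = 0.3653 K/W
ΔT = Q·ΣR = 561 × 0.3653 = 204.9 K
Heat flows outward, so T_out = T_in − ΔT = 226 − 204.9 = 21.1 °C

T_out = 21.1 °C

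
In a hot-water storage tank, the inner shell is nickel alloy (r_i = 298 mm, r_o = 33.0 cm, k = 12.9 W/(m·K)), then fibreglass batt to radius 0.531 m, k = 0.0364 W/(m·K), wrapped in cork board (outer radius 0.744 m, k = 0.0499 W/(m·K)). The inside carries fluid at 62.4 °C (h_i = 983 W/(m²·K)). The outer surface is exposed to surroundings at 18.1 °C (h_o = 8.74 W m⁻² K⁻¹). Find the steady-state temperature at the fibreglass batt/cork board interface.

Resistance network (inner→outer):
  R_conv,in = 1/(4πr²h) = 1/(4π·0.298²·983) = 9.116×10^-4 K/W
  R_nickel alloy = (1/0.298 − 1/0.330)/(4πk) = 0.3254/(4π·12.9) = 0.002007 K/W
  R_fibreglass batt = (1/0.330 − 1/0.531)/(4πk) = 1.147/(4π·0.0364) = 2.508 K/W
  R_cork board = (1/0.531 − 1/0.744)/(4πk) = 0.5392/(4π·0.0499) = 0.8598 K/W
  R_conv,out = 1/(4πr²h) = 1/(4π·0.744²·8.74) = 0.01645 K/W
ΣR = 9.116×10^-4 + 0.002007 + 2.508 + 0.8598 + 0.01645 = 3.387 K/W
Q = ΔT/ΣR = (62.4 °C − 18.1 °C)/3.387 = 13.08 W
From the inner boundary to the fibreglass batt/cork board interface, ΣR_partial = 2.511 K/W.
T_interface = T_in − Q·ΣR_partial = 62.4 °C − (13.08)(2.511) = 29.6 °C

T = 29.6 °C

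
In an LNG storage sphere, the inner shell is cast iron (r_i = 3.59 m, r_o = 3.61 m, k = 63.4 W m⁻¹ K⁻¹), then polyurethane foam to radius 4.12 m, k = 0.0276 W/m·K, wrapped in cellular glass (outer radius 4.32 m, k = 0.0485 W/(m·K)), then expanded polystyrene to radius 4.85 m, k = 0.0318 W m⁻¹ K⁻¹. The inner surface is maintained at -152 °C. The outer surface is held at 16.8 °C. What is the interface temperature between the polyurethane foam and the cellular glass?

T = -59.6 °C

Treat each layer as a resistance in series:
  R_cast iron = (1/3.59 − 1/3.61)/(4πk) = 0.001543/(4π·63.4) = 1.937×10^-6 K/W
  R_polyurethane foam = (1/3.61 − 1/4.12)/(4πk) = 0.03429/(4π·0.0276) = 0.09887 K/W
  R_cellular glass = (1/4.12 − 1/4.32)/(4πk) = 0.01124/(4π·0.0485) = 0.01844 K/W
  R_expanded polystyrene = (1/4.32 − 1/4.85)/(4πk) = 0.02530/(4π·0.0318) = 0.06330 K/W
ΣR = 1.937×10^-6 + 0.09887 + 0.01844 + 0.06330 = 0.1806 K/W
Q = ΔT/ΣR = (-152 °C − 16.8 °C)/0.1806 = -934.7 W
From the inner boundary to the polyurethane foam/cellular glass interface, ΣR_partial = 0.09887 K/W.
T_interface = T_in − Q·ΣR_partial = -152 °C − (-934.7)(0.09887) = -59.6 °C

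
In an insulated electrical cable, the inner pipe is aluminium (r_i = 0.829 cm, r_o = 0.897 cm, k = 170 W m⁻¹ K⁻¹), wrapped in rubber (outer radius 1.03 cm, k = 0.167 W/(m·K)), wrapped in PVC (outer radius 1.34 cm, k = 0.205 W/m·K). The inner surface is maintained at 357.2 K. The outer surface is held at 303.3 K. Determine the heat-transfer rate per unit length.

Q' = 160 W/m

Series thermal resistances, inner to outer:
  R'_aluminium = ln(0.00897/0.00829)/(2πk) = 0.07884/(2π·170) = 7.381×10^-5 m·K/W
  R'_rubber = ln(0.0103/0.00897)/(2πk) = 0.1383/(2π·0.167) = 0.1318 m·K/W
  R'_PVC = ln(0.0134/0.0103)/(2πk) = 0.2631/(2π·0.205) = 0.2043 m·K/W
ΣR = 7.381×10^-5 + 0.1318 + 0.2043 = 0.3362 m·K/W
Q' = ΔT/ΣR = (357.2 K − 303.3 K)/0.3362 = 160 W/m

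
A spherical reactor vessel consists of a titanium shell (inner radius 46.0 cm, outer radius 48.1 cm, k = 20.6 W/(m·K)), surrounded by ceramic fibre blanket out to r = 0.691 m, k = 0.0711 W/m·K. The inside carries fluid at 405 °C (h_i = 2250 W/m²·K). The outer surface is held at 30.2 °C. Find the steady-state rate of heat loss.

Treat each layer as a resistance in series:
  R_conv,in = 1/(4πr²h) = 1/(4π·0.460²·2250) = 1.671×10^-4 K/W
  R_titanium = (1/0.460 − 1/0.481)/(4πk) = 0.09491/(4π·20.6) = 3.666×10^-4 K/W
  R_ceramic fibre blanket = (1/0.481 − 1/0.691)/(4πk) = 0.6318/(4π·0.0711) = 0.7072 K/W
ΣR = 1.671×10^-4 + 3.666×10^-4 + 0.7072 = 0.7077 K/W
Q = ΔT/ΣR = (405 °C − 30.2 °C)/0.7077 = 530 W

Q = 530 W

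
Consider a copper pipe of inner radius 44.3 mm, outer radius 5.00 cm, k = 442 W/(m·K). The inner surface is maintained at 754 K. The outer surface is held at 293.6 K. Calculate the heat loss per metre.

Q' = 1.06×10^7 W/m

Q' = 2πk·ΔT/ln(r₂/r₁) = 2π × 442 × 460.4 / ln(0.0500/0.0443) = 1.06×10^7 W/m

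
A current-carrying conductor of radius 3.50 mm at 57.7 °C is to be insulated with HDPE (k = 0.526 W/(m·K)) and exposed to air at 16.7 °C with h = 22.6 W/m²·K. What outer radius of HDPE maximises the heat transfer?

r_cr = 2.33 cm

For a cylinder, r_cr = k_ins/h = 0.526/22.6 = 0.0233 m = 2.33 cm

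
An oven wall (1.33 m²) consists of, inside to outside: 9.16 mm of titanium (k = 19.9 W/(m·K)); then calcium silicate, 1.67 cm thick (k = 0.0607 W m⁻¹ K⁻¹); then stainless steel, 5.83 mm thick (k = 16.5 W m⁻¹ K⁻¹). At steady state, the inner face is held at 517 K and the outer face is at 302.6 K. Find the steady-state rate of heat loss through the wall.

Q = 1030 W

Treat each layer as a resistance in series:
  R_titanium = L/(kA) = 0.00916/(19.9·1.33) = 3.461×10^-4 K/W
  R_calcium silicate = L/(kA) = 0.0167/(0.0607·1.33) = 0.2069 K/W
  R_stainless steel = L/(kA) = 0.00583/(16.5·1.33) = 2.657×10^-4 K/W
ΣR = 3.461×10^-4 + 0.2069 + 2.657×10^-4 = 0.2075 K/W
Q = ΔT/ΣR = (517 K − 302.6 K)/0.2075 = 1030 W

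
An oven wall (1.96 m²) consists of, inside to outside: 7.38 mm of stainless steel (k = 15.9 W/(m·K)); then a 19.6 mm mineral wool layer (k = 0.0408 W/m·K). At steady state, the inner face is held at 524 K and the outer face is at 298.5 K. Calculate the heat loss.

Q = 919 W

Treat each layer as a resistance in series:
  R_stainless steel = L/(kA) = 0.00738/(15.9·1.96) = 2.368×10^-4 K/W
  R_mineral wool = L/(kA) = 0.0196/(0.0408·1.96) = 0.2451 K/W
ΣR = 2.368×10^-4 + 0.2451 = 0.2453 K/W
Q = ΔT/ΣR = (524 K − 298.5 K)/0.2453 = 919 W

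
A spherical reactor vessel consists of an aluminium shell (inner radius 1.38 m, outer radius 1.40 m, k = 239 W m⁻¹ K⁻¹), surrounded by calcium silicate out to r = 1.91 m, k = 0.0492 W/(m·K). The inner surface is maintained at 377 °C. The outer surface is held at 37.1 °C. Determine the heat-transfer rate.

Series thermal resistances, inner to outer:
  R_aluminium = (1/1.38 − 1/1.40)/(4πk) = 0.01035/(4π·239) = 3.447×10^-6 K/W
  R_calcium silicate = (1/1.40 − 1/1.91)/(4πk) = 0.1907/(4π·0.0492) = 0.3085 K/W
ΣR = 3.447×10^-6 + 0.3085 = 0.3085 K/W
Q = ΔT/ΣR = (377 °C − 37.1 °C)/0.3085 = 1100 W

Q = 1100 W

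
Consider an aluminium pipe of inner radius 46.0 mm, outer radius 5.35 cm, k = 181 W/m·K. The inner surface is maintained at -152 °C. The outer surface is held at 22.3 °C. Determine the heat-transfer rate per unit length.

Q' = 2πk·ΔT/ln(r₂/r₁) = 2π × 181 × 174.3 / ln(0.0535/0.0460) = 1.31×10^6 W/m

Q' = 1310 kW/m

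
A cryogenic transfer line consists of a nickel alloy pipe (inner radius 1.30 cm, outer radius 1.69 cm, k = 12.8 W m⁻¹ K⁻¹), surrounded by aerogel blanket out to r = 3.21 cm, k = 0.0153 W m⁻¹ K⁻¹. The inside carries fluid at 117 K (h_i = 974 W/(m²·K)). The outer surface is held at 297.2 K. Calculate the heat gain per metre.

Q' = 26.9 W/m

Series thermal resistances, inner to outer:
  R'_conv,in = 1/(2πr h) = 1/(2π·0.0130·974) = 0.01257 m·K/W
  R'_nickel alloy = ln(0.0169/0.0130)/(2πk) = 0.2624/(2π·12.8) = 0.003262 m·K/W
  R'_aerogel blanket = ln(0.0321/0.0169)/(2πk) = 0.6415/(2π·0.0153) = 6.674 m·K/W
ΣR = 0.01257 + 0.003262 + 6.674 = 6.690 m·K/W
Q' = ΔT/ΣR = (117 K − 297.2 K)/6.690 = -26.9 W/m
(Negative Q' ⇒ heat flows inward; heat gain = 26.9 W/m.)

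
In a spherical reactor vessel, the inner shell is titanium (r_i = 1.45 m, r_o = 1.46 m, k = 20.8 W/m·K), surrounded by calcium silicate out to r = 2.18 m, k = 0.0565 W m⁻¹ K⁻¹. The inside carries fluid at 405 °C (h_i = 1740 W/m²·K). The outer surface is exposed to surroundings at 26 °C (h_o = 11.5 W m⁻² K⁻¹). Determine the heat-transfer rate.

Q = 1180 W

Series thermal resistances, inner to outer:
  R_conv,in = 1/(4πr²h) = 1/(4π·1.45²·1740) = 2.175×10^-5 K/W
  R_titanium = (1/1.45 − 1/1.46)/(4πk) = 0.004724/(4π·20.8) = 1.807×10^-5 K/W
  R_calcium silicate = (1/1.46 − 1/2.18)/(4πk) = 0.2262/(4π·0.0565) = 0.3186 K/W
  R_conv,out = 1/(4πr²h) = 1/(4π·2.18²·11.5) = 0.001456 K/W
ΣR = 2.175×10^-5 + 1.807×10^-5 + 0.3186 + 0.001456 = 0.3201 K/W
Q = ΔT/ΣR = (405 °C − 26 °C)/0.3201 = 1180 W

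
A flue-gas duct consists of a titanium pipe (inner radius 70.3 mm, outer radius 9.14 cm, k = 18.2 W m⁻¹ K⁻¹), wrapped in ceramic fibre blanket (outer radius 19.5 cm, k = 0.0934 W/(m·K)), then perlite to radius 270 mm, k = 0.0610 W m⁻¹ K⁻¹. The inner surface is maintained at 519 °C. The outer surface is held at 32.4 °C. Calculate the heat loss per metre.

Q' = 227 W/m

Treat each layer as a resistance in series:
  R'_titanium = ln(0.0914/0.0703)/(2πk) = 0.2625/(2π·18.2) = 0.002295 m·K/W
  R'_ceramic fibre blanket = ln(0.195/0.0914)/(2πk) = 0.7578/(2π·0.0934) = 1.291 m·K/W
  R'_perlite = ln(0.270/0.195)/(2πk) = 0.3254/(2π·0.0610) = 0.8491 m·K/W
ΣR = 0.002295 + 1.291 + 0.8491 = 2.142 m·K/W
Q' = ΔT/ΣR = (519 °C − 32.4 °C)/2.142 = 227 W/m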